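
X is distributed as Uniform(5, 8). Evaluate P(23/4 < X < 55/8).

P(23/4 < X < 55/8) = ∫_{23/4}^{55/8} f(x) dx
where f(x) = \frac{1}{3}
= \frac{3}{8}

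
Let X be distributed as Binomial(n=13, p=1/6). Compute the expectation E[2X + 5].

For X ~ Binomial(n=13, p=1/6):
E[X] = \frac{13}{6}
E[2X + 5] = 2 × E[X] + 5 = \frac{28}{3}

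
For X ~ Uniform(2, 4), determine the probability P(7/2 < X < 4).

P(7/2 < X < 4) = ∫_{7/2}^{4} f(x) dx
where f(x) = \frac{1}{2}
= \frac{1}{4}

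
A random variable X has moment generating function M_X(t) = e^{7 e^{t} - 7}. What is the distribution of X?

The MGF M(t) = e^{7 e^{t} - 7} is the standard form for the Poisson distribution.
Comparing with the known MGF formula identifies: Poisson(λ=7)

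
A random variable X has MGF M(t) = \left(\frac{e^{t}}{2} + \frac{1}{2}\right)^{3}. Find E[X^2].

To find E[X^2], compute M^(2)(0):
M^(1)(t) = \frac{3 \left(\frac{e^{t}}{2} + \frac{1}{2}\right)^{2} e^{t}}{2}
M^(2)(t) = \frac{3 \left(\frac{e^{t}}{2} + \frac{1}{2}\right)^{2} e^{t}}{2} + \frac{3 \left(\frac{e^{t}}{2} + \frac{1}{2}\right) e^{2 t}}{2}
M^(2)(0) = 3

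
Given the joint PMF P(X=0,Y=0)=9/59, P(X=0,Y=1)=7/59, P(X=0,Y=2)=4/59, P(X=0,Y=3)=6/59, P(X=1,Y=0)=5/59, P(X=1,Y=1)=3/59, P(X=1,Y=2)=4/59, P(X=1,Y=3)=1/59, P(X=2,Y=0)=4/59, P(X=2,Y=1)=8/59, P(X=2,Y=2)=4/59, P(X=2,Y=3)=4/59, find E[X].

First find marginal of X:
P(X=0) = 26/59
P(X=1) = 13/59
P(X=2) = 20/59
E[X] = 0 × 26/59 + 1 × 13/59 + 2 × 20/59 = 53/59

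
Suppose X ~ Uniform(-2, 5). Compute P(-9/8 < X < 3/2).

P(-9/8 < X < 3/2) = ∫_{-9/8}^{3/2} f(x) dx
where f(x) = \frac{1}{7}
= \frac{3}{8}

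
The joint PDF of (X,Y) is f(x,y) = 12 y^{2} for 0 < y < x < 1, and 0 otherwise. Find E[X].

f_X(x) = ∫_0^x 12 y^{2} dy = 4 x^{3}
E[X] = ∫_0^1 x × (4 x^{3}) dx = \frac{4}{5}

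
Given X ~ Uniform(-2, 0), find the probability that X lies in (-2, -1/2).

P(-2 < X < -1/2) = ∫_{-2}^{-1/2} f(x) dx
where f(x) = \frac{1}{2}
= \frac{3}{4}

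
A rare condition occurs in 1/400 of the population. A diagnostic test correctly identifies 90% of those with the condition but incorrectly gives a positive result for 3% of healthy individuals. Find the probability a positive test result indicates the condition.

Let D = the rare event, + = positive/flagged.
P(D) = 1/400
P(+|D) = 90/100 = 9/10
P(+|D') = 3/100
P(+) = P(+|D)P(D) + P(+|D')P(D')
     = \frac{9}{10} × \frac{1}{400} + \frac{3}{100} × \frac{399}{400}
     = \frac{1287}{40000}
P(D|+) = P(+|D)P(D)/P(+) = \frac{10}{143}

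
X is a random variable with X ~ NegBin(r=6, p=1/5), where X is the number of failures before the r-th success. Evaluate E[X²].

Using the identity E[X²] = Var(X) + (E[X])²:
E[X] = 24
Var(X) = 120
E[X²] = 120 + (24)²
= 696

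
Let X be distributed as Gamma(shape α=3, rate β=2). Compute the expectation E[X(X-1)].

E[X(X-1)] = E[X² - X] = E[X²] - E[X]
E[X] = \frac{3}{2}
E[X²] = Var(X) + (E[X])² = \frac{3}{4} + (\frac{3}{2})² = 3
E[X(X-1)] = 3 - \frac{3}{2} = \frac{3}{2}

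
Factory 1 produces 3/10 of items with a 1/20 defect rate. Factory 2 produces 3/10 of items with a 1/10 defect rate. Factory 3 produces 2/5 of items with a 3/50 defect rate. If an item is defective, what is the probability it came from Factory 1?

Using Bayes' theorem:
P(F1) = 3/10, P(D|F1) = 1/20
P(F2) = 3/10, P(D|F2) = 1/10
P(F3) = 2/5, P(D|F3) = 3/50
P(D) = P(D|F1)P(F1) + P(D|F2)P(F2) + P(D|F3)P(F3)
     = \frac{69}{1000}
P(F1|D) = P(D|F1)P(F1) / P(D)
= \frac{5}{23}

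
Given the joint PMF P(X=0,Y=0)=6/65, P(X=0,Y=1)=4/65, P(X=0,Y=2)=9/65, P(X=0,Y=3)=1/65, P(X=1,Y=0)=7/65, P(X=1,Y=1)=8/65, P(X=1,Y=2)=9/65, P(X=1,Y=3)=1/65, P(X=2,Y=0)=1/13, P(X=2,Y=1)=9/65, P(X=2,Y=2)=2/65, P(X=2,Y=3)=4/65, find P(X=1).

P(X=1) = P(X=1,Y=0) + P(X=1,Y=1) + P(X=1,Y=2) + P(X=1,Y=3)
= 7/65 + 8/65 + 9/65 + 1/65
= 5/13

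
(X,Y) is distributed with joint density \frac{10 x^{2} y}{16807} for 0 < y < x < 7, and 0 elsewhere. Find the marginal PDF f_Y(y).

f_Y(y) = ∫_y^7 \frac{10 x^{2} y}{16807} dx = \frac{10 y \left(343 - y^{3}\right)}{50421}
for 0 < y < 7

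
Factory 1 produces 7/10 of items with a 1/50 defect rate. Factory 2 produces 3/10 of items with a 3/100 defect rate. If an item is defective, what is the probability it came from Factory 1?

Using Bayes' theorem:
P(F1) = 7/10, P(D|F1) = 1/50
P(F2) = 3/10, P(D|F2) = 3/100
P(D) = P(D|F1)P(F1) + P(D|F2)P(F2)
     = \frac{23}{1000}
P(F1|D) = P(D|F1)P(F1) / P(D)
= \frac{14}{23}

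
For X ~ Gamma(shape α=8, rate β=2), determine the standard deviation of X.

For X ~ Gamma(shape α=8, rate β=2):
Var(X) = 2
SD(X) = √(Var(X)) = √(2) = \sqrt{2}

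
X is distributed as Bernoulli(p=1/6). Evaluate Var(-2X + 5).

For X ~ Bernoulli(p=1/6):
Var(X) = \frac{5}{36}
Var(-2X + 5) = (-2)² × Var(X) = 4 × \frac{5}{36} = \frac{5}{9}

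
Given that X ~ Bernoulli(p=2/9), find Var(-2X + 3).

For X ~ Bernoulli(p=2/9):
Var(X) = \frac{14}{81}
Var(-2X + 3) = (-2)² × Var(X) = 4 × \frac{14}{81} = \frac{56}{81}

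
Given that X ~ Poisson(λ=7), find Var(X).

For X ~ Poisson(λ=7):
Var(X) = 7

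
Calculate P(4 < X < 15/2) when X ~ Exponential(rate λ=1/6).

P(4 < X < 15/2) = ∫_{4}^{15/2} f(x) dx
where f(x) = \frac{e^{- \frac{x}{6}}}{6}
= - \frac{1}{e^{\frac{5}{4}}} + e^{- \frac{2}{3}}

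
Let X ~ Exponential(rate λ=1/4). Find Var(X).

For X ~ Exponential(rate λ=1/4):
Var(X) = 16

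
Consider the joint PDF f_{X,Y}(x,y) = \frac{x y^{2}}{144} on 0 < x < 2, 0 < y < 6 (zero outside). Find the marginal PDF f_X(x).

f_X(x) = ∫_0^6 f(x,y) dy
= ∫_0^6 \frac{x y^{2}}{144} dy
= \frac{x}{2} for 0 < x < 2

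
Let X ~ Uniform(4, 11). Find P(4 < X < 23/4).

P(4 < X < 23/4) = ∫_{4}^{23/4} f(x) dx
where f(x) = \frac{1}{7}
= \frac{1}{4}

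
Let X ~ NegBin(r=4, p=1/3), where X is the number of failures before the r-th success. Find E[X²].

Using the identity E[X²] = Var(X) + (E[X])²:
E[X] = 8
Var(X) = 24
E[X²] = 24 + (8)²
= 88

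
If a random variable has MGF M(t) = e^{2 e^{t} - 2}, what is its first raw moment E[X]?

To find E[X], compute M^(1)(0):
M^(1)(t) = 2 e^{t} e^{2 e^{t} - 2}
M^(1)(0) = 2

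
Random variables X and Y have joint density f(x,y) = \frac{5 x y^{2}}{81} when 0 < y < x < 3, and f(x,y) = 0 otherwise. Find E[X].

f_X(x) = ∫_0^x \frac{5 x y^{2}}{81} dy = \frac{5 x^{4}}{243}
E[X] = ∫_0^3 x × (\frac{5 x^{4}}{243}) dx = \frac{5}{2}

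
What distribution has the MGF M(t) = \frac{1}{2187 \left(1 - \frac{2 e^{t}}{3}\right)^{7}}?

The MGF M(t) = \frac{1}{2187 \left(1 - \frac{2 e^{t}}{3}\right)^{7}} is the standard form for the NegativeBinomial distribution.
Comparing with the known MGF formula identifies: NegBin(r=7, p=1/3), X = failures before r-th success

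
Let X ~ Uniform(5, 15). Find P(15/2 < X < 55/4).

P(15/2 < X < 55/4) = ∫_{15/2}^{55/4} f(x) dx
where f(x) = \frac{1}{10}
= \frac{5}{8}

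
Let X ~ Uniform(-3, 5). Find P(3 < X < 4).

P(3 < X < 4) = ∫_{3}^{4} f(x) dx
where f(x) = \frac{1}{8}
= \frac{1}{8}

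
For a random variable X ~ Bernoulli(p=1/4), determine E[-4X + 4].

For X ~ Bernoulli(p=1/4):
E[X] = \frac{1}{4}
E[-4X + 4] = -4 × E[X] + 4 = 3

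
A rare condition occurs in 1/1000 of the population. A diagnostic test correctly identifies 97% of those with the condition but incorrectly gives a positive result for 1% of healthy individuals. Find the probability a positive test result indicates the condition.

Let D = the rare event, + = positive/flagged.
P(D) = 1/1000
P(+|D) = 97/100
P(+|D') = 1/100
P(+) = P(+|D)P(D) + P(+|D')P(D')
     = \frac{97}{100} × \frac{1}{1000} + \frac{1}{100} × \frac{999}{1000}
     = \frac{137}{12500}
P(D|+) = P(+|D)P(D)/P(+) = \frac{97}{1096}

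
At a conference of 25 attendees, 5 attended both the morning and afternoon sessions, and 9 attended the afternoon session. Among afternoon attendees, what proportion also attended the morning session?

P(A ∩ B) = 5/25 = 1/5
P(B) = 9/25
P(A|B) = P(A ∩ B) / P(B) = (1/5) / (9/25) = 5/9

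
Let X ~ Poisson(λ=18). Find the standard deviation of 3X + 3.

For X ~ Poisson(λ=18):
Var(X) = 18
SD(X) = √(Var(X)) = √(18) = 3 \sqrt{2}
SD(3X + 3) = |3| × SD(X) = 3 × 3 \sqrt{2} = 9 \sqrt{2}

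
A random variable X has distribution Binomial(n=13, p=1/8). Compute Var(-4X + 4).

For X ~ Binomial(n=13, p=1/8):
Var(X) = \frac{91}{64}
Var(-4X + 4) = (-4)² × Var(X) = 16 × \frac{91}{64} = \frac{91}{4}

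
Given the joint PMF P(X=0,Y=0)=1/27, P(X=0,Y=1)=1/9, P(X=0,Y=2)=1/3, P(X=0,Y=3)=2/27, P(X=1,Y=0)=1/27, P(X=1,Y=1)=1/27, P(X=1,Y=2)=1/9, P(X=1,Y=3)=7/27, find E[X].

First find marginal of X:
P(X=0) = 5/9
P(X=1) = 4/9
E[X] = 0 × 5/9 + 1 × 4/9 = 4/9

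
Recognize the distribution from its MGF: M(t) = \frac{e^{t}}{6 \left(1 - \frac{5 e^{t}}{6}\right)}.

The MGF M(t) = \frac{e^{t}}{6 \left(1 - \frac{5 e^{t}}{6}\right)} is the standard form for the Geometric distribution.
Comparing with the known MGF formula identifies: Geometric(p=1/6), X = trial number of first success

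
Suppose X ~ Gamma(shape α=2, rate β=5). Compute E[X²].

Using the identity E[X²] = Var(X) + (E[X])²:
E[X] = \frac{2}{5}
Var(X) = \frac{2}{25}
E[X²] = \frac{2}{25} + (\frac{2}{5})²
= \frac{6}{25}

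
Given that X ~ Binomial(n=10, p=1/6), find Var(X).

For X ~ Binomial(n=10, p=1/6):
Var(X) = \frac{25}{18}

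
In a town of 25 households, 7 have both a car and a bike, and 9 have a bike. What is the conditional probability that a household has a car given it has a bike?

P(A ∩ B) = 7/25
P(B) = 9/25
P(A|B) = P(A ∩ B) / P(B) = (7/25) / (9/25) = 7/9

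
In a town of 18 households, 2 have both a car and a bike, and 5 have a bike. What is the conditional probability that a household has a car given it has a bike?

P(A ∩ B) = 2/18 = 1/9
P(B) = 5/18
P(A|B) = P(A ∩ B) / P(B) = (1/9) / (5/18) = 2/5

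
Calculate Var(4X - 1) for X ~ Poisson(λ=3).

For X ~ Poisson(λ=3):
Var(X) = 3
Var(4X - 1) = (4)² × Var(X) = 16 × 3 = 48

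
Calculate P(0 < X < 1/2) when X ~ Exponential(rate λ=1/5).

P(0 < X < 1/2) = ∫_{0}^{1/2} f(x) dx
where f(x) = \frac{e^{- \frac{x}{5}}}{5}
= 1 - e^{- \frac{1}{10}}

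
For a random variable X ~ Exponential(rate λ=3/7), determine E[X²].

Using the identity E[X²] = Var(X) + (E[X])²:
E[X] = \frac{7}{3}
Var(X) = \frac{49}{9}
E[X²] = \frac{49}{9} + (\frac{7}{3})²
= \frac{98}{9}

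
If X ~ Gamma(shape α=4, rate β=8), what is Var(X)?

For X ~ Gamma(shape α=4, rate β=8):
Var(X) = \frac{1}{16}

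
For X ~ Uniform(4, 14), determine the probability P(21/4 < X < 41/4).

P(21/4 < X < 41/4) = ∫_{21/4}^{41/4} f(x) dx
where f(x) = \frac{1}{10}
= \frac{1}{2}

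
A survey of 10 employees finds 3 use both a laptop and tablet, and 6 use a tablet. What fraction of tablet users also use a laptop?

P(A ∩ B) = 3/10
P(B) = 6/10 = 3/5
P(A|B) = P(A ∩ B) / P(B) = (3/10) / (3/5) = 1/2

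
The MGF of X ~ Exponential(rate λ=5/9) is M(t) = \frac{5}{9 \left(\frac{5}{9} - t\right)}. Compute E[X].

To find E[X], compute M^(1)(0):
M^(1)(t) = \frac{5}{9 \left(\frac{5}{9} - t\right)^{2}}
M^(1)(0) = \frac{9}{5}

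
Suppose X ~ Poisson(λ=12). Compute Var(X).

For X ~ Poisson(λ=12):
Var(X) = 12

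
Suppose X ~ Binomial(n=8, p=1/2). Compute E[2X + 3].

For X ~ Binomial(n=8, p=1/2):
E[X] = 4
E[2X + 3] = 2 × E[X] + 3 = 11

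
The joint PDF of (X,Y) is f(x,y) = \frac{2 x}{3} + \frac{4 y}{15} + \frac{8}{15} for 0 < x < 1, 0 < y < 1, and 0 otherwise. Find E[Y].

E[Y] = ∫_0^1 ∫_0^1 y × f(x,y) dx dy
= \frac{47}{90}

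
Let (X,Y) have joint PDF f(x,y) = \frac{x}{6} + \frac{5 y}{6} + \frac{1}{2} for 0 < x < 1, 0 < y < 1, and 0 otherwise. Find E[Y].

E[Y] = ∫_0^1 ∫_0^1 y × f(x,y) dx dy
= \frac{41}{72}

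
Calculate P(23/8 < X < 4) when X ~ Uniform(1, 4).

P(23/8 < X < 4) = ∫_{23/8}^{4} f(x) dx
where f(x) = \frac{1}{3}
= \frac{3}{8}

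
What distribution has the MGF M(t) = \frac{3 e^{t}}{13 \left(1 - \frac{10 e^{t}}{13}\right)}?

The MGF M(t) = \frac{3 e^{t}}{13 \left(1 - \frac{10 e^{t}}{13}\right)} is the standard form for the Geometric distribution.
Comparing with the known MGF formula identifies: Geometric(p=3/13), X = trial number of first success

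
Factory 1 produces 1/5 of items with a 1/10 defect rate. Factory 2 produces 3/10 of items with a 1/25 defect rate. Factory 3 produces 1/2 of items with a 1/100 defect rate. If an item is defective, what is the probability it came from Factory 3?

Using Bayes' theorem:
P(F1) = 1/5, P(D|F1) = 1/10
P(F2) = 3/10, P(D|F2) = 1/25
P(F3) = 1/2, P(D|F3) = 1/100
P(D) = P(D|F1)P(F1) + P(D|F2)P(F2) + P(D|F3)P(F3)
     = \frac{37}{1000}
P(F3|D) = P(D|F3)P(F3) / P(D)
= \frac{5}{37}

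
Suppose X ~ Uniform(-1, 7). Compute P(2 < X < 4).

P(2 < X < 4) = ∫_{2}^{4} f(x) dx
where f(x) = \frac{1}{8}
= \frac{1}{4}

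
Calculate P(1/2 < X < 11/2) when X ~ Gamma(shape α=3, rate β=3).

P(1/2 < X < 11/2) = ∫_{1/2}^{11/2} f(x) dx
where f(x) = \frac{27 x^{2} e^{- 3 x}}{2}
= \frac{-1229 + 29 e^{15}}{8 e^{\frac{33}{2}}}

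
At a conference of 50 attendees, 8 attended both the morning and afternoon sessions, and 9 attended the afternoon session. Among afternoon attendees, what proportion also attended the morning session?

P(A ∩ B) = 8/50 = 4/25
P(B) = 9/50
P(A|B) = P(A ∩ B) / P(B) = (4/25) / (9/50) = 8/9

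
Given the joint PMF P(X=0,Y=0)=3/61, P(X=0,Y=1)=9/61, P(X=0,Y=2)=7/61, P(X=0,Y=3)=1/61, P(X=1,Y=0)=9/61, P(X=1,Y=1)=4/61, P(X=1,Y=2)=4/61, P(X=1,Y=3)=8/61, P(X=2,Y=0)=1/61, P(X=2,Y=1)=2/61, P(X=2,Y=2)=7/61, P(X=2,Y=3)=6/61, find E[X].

First find marginal of X:
P(X=0) = 20/61
P(X=1) = 25/61
P(X=2) = 16/61
E[X] = 0 × 20/61 + 1 × 25/61 + 2 × 16/61 = 57/61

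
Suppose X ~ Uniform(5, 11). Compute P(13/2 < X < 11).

P(13/2 < X < 11) = ∫_{13/2}^{11} f(x) dx
where f(x) = \frac{1}{6}
= \frac{3}{4}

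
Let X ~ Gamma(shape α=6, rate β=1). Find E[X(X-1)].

E[X(X-1)] = E[X² - X] = E[X²] - E[X]
E[X] = 6
E[X²] = Var(X) + (E[X])² = 6 + (6)² = 42
E[X(X-1)] = 42 - 6 = 36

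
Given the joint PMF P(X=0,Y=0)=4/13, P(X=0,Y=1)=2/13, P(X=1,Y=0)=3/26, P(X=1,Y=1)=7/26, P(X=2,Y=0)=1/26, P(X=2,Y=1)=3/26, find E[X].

First find marginal of X:
P(X=0) = 6/13
P(X=1) = 5/13
P(X=2) = 2/13
E[X] = 0 × 6/13 + 1 × 5/13 + 2 × 2/13 = 9/13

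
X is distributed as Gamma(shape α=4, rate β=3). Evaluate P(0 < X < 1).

P(0 < X < 1) = ∫_{0}^{1} f(x) dx
where f(x) = \frac{27 x^{3} e^{- 3 x}}{2}
= 1 - \frac{13}{e^{3}}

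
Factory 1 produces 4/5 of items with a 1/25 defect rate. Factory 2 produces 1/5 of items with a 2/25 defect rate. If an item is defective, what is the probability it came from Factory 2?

Using Bayes' theorem:
P(F1) = 4/5, P(D|F1) = 1/25
P(F2) = 1/5, P(D|F2) = 2/25
P(D) = P(D|F1)P(F1) + P(D|F2)P(F2)
     = \frac{6}{125}
P(F2|D) = P(D|F2)P(F2) / P(D)
= \frac{1}{3}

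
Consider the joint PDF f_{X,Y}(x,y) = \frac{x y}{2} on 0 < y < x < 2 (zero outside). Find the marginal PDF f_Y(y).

f_Y(y) = ∫_y^2 \frac{x y}{2} dx = - \frac{y^{3}}{4} + y
for 0 < y < 2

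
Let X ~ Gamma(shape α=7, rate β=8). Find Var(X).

For X ~ Gamma(shape α=7, rate β=8):
Var(X) = \frac{7}{64}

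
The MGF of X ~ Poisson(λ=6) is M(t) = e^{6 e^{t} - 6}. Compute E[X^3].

To find E[X^3], compute M^(3)(0):
M^(1)(t) = 6 e^{t} e^{6 e^{t} - 6}
M^(2)(t) = 36 e^{2 t} e^{6 e^{t} - 6} + 6 e^{t} e^{6 e^{t} - 6}
M^(3)(t) = 216 e^{3 t} e^{6 e^{t} - 6} + 108 e^{2 t} e^{6 e^{t} - 6} + 6 e^{t} e^{6 e^{t} - 6}
M^(3)(0) = 330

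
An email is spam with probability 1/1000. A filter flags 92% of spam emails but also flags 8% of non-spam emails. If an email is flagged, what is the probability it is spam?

Let D = the rare event, + = positive/flagged.
P(D) = 1/1000
P(+|D) = 92/100 = 23/25
P(+|D') = 8/100 = 2/25
P(+) = P(+|D)P(D) + P(+|D')P(D')
     = \frac{23}{25} × \frac{1}{1000} + \frac{2}{25} × \frac{999}{1000}
     = \frac{2021}{25000}
P(D|+) = P(+|D)P(D)/P(+) = \frac{23}{2021}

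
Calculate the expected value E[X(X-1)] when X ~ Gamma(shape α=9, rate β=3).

E[X(X-1)] = E[X² - X] = E[X²] - E[X]
E[X] = 3
E[X²] = Var(X) + (E[X])² = 1 + (3)² = 10
E[X(X-1)] = 10 - 3 = 7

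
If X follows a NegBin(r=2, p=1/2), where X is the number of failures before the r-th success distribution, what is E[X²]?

Using the identity E[X²] = Var(X) + (E[X])²:
E[X] = 2
Var(X) = 4
E[X²] = 4 + (2)²
= 8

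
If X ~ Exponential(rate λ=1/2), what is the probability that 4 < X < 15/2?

P(4 < X < 15/2) = ∫_{4}^{15/2} f(x) dx
where f(x) = \frac{e^{- \frac{x}{2}}}{2}
= - \frac{1}{e^{\frac{15}{4}}} + e^{-2}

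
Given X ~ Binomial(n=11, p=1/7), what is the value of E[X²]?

Using the identity E[X²] = Var(X) + (E[X])²:
E[X] = \frac{11}{7}
Var(X) = \frac{66}{49}
E[X²] = \frac{66}{49} + (\frac{11}{7})²
= \frac{187}{49}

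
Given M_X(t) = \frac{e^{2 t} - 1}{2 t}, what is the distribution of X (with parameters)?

The MGF M(t) = \frac{e^{2 t} - 1}{2 t} is the standard form for the Uniform distribution.
Comparing with the known MGF formula identifies: Uniform(0, 2)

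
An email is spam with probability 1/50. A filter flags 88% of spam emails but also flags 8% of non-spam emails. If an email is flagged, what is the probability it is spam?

Let D = the rare event, + = positive/flagged.
P(D) = 1/50
P(+|D) = 88/100 = 22/25
P(+|D') = 8/100 = 2/25
P(+) = P(+|D)P(D) + P(+|D')P(D')
     = \frac{22}{25} × \frac{1}{50} + \frac{2}{25} × \frac{49}{50}
     = \frac{12}{125}
P(D|+) = P(+|D)P(D)/P(+) = \frac{11}{60}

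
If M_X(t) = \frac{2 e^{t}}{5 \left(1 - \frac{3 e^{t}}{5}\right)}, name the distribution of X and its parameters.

The MGF M(t) = \frac{2 e^{t}}{5 \left(1 - \frac{3 e^{t}}{5}\right)} is the standard form for the Geometric distribution.
Comparing with the known MGF formula identifies: Geometric(p=2/5), X = trial number of first success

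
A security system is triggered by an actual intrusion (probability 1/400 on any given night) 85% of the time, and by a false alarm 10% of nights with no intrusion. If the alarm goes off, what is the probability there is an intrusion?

Let D = the rare event, + = positive/flagged.
P(D) = 1/400
P(+|D) = 85/100 = 17/20
P(+|D') = 10/100 = 1/10
P(+) = P(+|D)P(D) + P(+|D')P(D')
     = \frac{17}{20} × \frac{1}{400} + \frac{1}{10} × \frac{399}{400}
     = \frac{163}{1600}
P(D|+) = P(+|D)P(D)/P(+) = \frac{17}{815}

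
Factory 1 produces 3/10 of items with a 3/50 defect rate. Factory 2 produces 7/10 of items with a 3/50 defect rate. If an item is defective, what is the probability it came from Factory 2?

Using Bayes' theorem:
P(F1) = 3/10, P(D|F1) = 3/50
P(F2) = 7/10, P(D|F2) = 3/50
P(D) = P(D|F1)P(F1) + P(D|F2)P(F2)
     = \frac{3}{50}
P(F2|D) = P(D|F2)P(F2) / P(D)
= \frac{7}{10}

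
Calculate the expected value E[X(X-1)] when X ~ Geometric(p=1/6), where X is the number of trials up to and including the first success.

E[X(X-1)] = E[X² - X] = E[X²] - E[X]
E[X] = 6
E[X²] = Var(X) + (E[X])² = 30 + (6)² = 66
E[X(X-1)] = 66 - 6 = 60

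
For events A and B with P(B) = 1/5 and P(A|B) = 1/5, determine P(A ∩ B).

By definition, P(A|B) = P(A ∩ B) / P(B)
So P(A ∩ B) = P(A|B) × P(B)
= 1/5 × 1/5
= 1/25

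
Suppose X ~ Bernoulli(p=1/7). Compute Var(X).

For X ~ Bernoulli(p=1/7):
Var(X) = \frac{6}{49}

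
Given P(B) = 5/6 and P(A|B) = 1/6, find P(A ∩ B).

By definition, P(A|B) = P(A ∩ B) / P(B)
So P(A ∩ B) = P(A|B) × P(B)
= 1/6 × 5/6
= 5/36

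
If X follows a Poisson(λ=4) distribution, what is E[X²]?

Using the identity E[X²] = Var(X) + (E[X])²:
E[X] = 4
Var(X) = 4
E[X²] = 4 + (4)²
= 20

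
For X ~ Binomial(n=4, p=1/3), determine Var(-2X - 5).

For X ~ Binomial(n=4, p=1/3):
Var(X) = \frac{8}{9}
Var(-2X - 5) = (-2)² × Var(X) = 4 × \frac{8}{9} = \frac{32}{9}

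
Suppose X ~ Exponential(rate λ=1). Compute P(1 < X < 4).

P(1 < X < 4) = ∫_{1}^{4} f(x) dx
where f(x) = e^{- x}
= - \frac{1 - e^{3}}{e^{4}}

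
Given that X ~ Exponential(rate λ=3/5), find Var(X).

For X ~ Exponential(rate λ=3/5):
Var(X) = \frac{25}{9}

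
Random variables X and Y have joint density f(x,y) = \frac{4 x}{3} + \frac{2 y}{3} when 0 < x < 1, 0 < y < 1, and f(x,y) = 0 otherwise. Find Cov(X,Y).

E[XY] = ∫∫ xy × f(x,y) dx dy = \frac{1}{3}
E[X] = \frac{11}{18}
E[Y] = \frac{5}{9}
Cov(X,Y) = E[XY] - E[X]E[Y] = - \frac{1}{162}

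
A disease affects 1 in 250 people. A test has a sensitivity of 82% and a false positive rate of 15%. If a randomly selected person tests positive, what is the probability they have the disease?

Let D = the rare event, + = positive/flagged.
P(D) = 1/250
P(+|D) = 82/100 = 41/50
P(+|D') = 15/100 = 3/20
P(+) = P(+|D)P(D) + P(+|D')P(D')
     = \frac{41}{50} × \frac{1}{250} + \frac{3}{20} × \frac{249}{250}
     = \frac{3817}{25000}
P(D|+) = P(+|D)P(D)/P(+) = \frac{82}{3817}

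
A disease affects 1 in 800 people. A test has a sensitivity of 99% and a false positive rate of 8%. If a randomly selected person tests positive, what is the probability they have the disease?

Let D = the rare event, + = positive/flagged.
P(D) = 1/800
P(+|D) = 99/100
P(+|D') = 8/100 = 2/25
P(+) = P(+|D)P(D) + P(+|D')P(D')
     = \frac{99}{100} × \frac{1}{800} + \frac{2}{25} × \frac{799}{800}
     = \frac{6491}{80000}
P(D|+) = P(+|D)P(D)/P(+) = \frac{99}{6491}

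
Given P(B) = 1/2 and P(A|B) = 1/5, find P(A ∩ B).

By definition, P(A|B) = P(A ∩ B) / P(B)
So P(A ∩ B) = P(A|B) × P(B)
= 1/5 × 1/2
= 1/10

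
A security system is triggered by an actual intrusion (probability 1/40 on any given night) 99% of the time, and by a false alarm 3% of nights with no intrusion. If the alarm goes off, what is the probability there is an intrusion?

Let D = the rare event, + = positive/flagged.
P(D) = 1/40
P(+|D) = 99/100
P(+|D') = 3/100
P(+) = P(+|D)P(D) + P(+|D')P(D')
     = \frac{99}{100} × \frac{1}{40} + \frac{3}{100} × \frac{39}{40}
     = \frac{27}{500}
P(D|+) = P(+|D)P(D)/P(+) = \frac{11}{24}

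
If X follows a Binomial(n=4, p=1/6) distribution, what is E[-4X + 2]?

For X ~ Binomial(n=4, p=1/6):
E[X] = \frac{2}{3}
E[-4X + 2] = -4 × E[X] + 2 = - \frac{2}{3}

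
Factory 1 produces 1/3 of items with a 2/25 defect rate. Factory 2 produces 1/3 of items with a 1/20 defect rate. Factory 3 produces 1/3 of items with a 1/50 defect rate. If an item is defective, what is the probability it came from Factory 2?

Using Bayes' theorem:
P(F1) = 1/3, P(D|F1) = 2/25
P(F2) = 1/3, P(D|F2) = 1/20
P(F3) = 1/3, P(D|F3) = 1/50
P(D) = P(D|F1)P(F1) + P(D|F2)P(F2) + P(D|F3)P(F3)
     = \frac{1}{20}
P(F2|D) = P(D|F2)P(F2) / P(D)
= \frac{1}{3}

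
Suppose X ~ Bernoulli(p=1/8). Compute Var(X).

For X ~ Bernoulli(p=1/8):
Var(X) = \frac{7}{64}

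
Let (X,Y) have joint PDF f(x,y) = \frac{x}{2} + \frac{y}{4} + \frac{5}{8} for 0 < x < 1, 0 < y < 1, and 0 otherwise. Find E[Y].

E[Y] = ∫_0^1 ∫_0^1 y × f(x,y) dx dy
= \frac{25}{48}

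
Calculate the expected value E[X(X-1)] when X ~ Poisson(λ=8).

E[X(X-1)] = E[X² - X] = E[X²] - E[X]
E[X] = 8
E[X²] = Var(X) + (E[X])² = 8 + (8)² = 72
E[X(X-1)] = 72 - 8 = 64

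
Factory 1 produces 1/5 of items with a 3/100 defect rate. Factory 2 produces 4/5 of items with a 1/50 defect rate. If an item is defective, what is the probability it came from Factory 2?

Using Bayes' theorem:
P(F1) = 1/5, P(D|F1) = 3/100
P(F2) = 4/5, P(D|F2) = 1/50
P(D) = P(D|F1)P(F1) + P(D|F2)P(F2)
     = \frac{11}{500}
P(F2|D) = P(D|F2)P(F2) / P(D)
= \frac{8}{11}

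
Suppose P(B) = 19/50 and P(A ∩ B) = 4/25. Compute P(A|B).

P(A|B) = P(A ∩ B) / P(B)
= (4/25) / (19/50)
= 8/19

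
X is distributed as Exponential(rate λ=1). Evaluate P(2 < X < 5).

P(2 < X < 5) = ∫_{2}^{5} f(x) dx
where f(x) = e^{- x}
= - \frac{1 - e^{3}}{e^{5}}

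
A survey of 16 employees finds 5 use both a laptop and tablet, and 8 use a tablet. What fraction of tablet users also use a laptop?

P(A ∩ B) = 5/16
P(B) = 8/16 = 1/2
P(A|B) = P(A ∩ B) / P(B) = (5/16) / (1/2) = 5/8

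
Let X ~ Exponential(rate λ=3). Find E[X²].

Using the identity E[X²] = Var(X) + (E[X])²:
E[X] = \frac{1}{3}
Var(X) = \frac{1}{9}
E[X²] = \frac{1}{9} + (\frac{1}{3})²
= \frac{2}{9}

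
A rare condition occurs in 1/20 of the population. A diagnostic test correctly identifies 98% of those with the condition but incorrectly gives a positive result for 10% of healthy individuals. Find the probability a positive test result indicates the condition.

Let D = the rare event, + = positive/flagged.
P(D) = 1/20
P(+|D) = 98/100 = 49/50
P(+|D') = 10/100 = 1/10
P(+) = P(+|D)P(D) + P(+|D')P(D')
     = \frac{49}{50} × \frac{1}{20} + \frac{1}{10} × \frac{19}{20}
     = \frac{18}{125}
P(D|+) = P(+|D)P(D)/P(+) = \frac{49}{144}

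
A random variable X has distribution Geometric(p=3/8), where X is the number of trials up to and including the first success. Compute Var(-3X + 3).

For X ~ Geometric(p=3/8), where X is the number of trials up to and including the first success:
Var(X) = \frac{40}{9}
Var(-3X + 3) = (-3)² × Var(X) = 9 × \frac{40}{9} = 40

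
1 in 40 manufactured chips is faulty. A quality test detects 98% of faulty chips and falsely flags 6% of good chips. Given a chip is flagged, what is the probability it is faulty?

Let D = the rare event, + = positive/flagged.
P(D) = 1/40
P(+|D) = 98/100 = 49/50
P(+|D') = 6/100 = 3/50
P(+) = P(+|D)P(D) + P(+|D')P(D')
     = \frac{49}{50} × \frac{1}{40} + \frac{3}{50} × \frac{39}{40}
     = \frac{83}{1000}
P(D|+) = P(+|D)P(D)/P(+) = \frac{49}{166}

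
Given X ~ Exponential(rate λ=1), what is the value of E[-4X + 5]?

For X ~ Exponential(rate λ=1):
E[X] = 1
E[-4X + 5] = -4 × E[X] + 5 = 1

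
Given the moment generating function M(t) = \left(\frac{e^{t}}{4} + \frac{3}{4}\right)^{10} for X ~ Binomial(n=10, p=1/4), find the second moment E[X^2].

To find E[X^2], compute M^(2)(0):
M^(1)(t) = \frac{5 \left(\frac{e^{t}}{4} + \frac{3}{4}\right)^{9} e^{t}}{2}
M^(2)(t) = \frac{5 \left(\frac{e^{t}}{4} + \frac{3}{4}\right)^{9} e^{t}}{2} + \frac{45 \left(\frac{e^{t}}{4} + \frac{3}{4}\right)^{8} e^{2 t}}{8}
M^(2)(0) = \frac{65}{8}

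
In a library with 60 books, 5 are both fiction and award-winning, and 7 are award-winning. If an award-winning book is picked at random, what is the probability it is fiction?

P(A ∩ B) = 5/60 = 1/12
P(B) = 7/60
P(A|B) = P(A ∩ B) / P(B) = (1/12) / (7/60) = 5/7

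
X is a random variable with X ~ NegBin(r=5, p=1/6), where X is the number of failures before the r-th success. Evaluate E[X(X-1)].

E[X(X-1)] = E[X² - X] = E[X²] - E[X]
E[X] = 25
E[X²] = Var(X) + (E[X])² = 150 + (25)² = 775
E[X(X-1)] = 775 - 25 = 750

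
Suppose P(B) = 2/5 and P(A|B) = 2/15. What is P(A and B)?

By definition, P(A|B) = P(A ∩ B) / P(B)
So P(A ∩ B) = P(A|B) × P(B)
= 2/15 × 2/5
= 4/75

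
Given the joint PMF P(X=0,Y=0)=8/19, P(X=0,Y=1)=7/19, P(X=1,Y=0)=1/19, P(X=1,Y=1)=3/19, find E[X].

First find marginal of X:
P(X=0) = 15/19
P(X=1) = 4/19
E[X] = 0 × 15/19 + 1 × 4/19 = 4/19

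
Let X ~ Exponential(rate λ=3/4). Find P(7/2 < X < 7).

P(7/2 < X < 7) = ∫_{7/2}^{7} f(x) dx
where f(x) = \frac{3 e^{- \frac{3 x}{4}}}{4}
= - \frac{1}{e^{\frac{21}{4}}} + e^{- \frac{21}{8}}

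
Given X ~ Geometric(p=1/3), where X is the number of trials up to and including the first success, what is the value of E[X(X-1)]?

E[X(X-1)] = E[X² - X] = E[X²] - E[X]
E[X] = 3
E[X²] = Var(X) + (E[X])² = 6 + (3)² = 15
E[X(X-1)] = 15 - 3 = 12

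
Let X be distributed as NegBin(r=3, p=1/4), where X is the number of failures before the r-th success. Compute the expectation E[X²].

Using the identity E[X²] = Var(X) + (E[X])²:
E[X] = 9
Var(X) = 36
E[X²] = 36 + (9)²
= 117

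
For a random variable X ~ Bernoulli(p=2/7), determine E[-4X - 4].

For X ~ Bernoulli(p=2/7):
E[X] = \frac{2}{7}
E[-4X - 4] = -4 × E[X] - 4 = - \frac{36}{7}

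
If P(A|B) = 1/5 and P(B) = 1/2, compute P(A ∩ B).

By definition, P(A|B) = P(A ∩ B) / P(B)
So P(A ∩ B) = P(A|B) × P(B)
= 1/5 × 1/2
= 1/10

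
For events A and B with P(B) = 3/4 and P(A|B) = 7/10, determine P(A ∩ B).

By definition, P(A|B) = P(A ∩ B) / P(B)
So P(A ∩ B) = P(A|B) × P(B)
= 7/10 × 3/4
= 21/40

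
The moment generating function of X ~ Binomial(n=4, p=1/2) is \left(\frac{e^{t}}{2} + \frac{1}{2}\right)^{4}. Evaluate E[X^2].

To find E[X^2], compute M^(2)(0):
M^(1)(t) = 2 \left(\frac{e^{t}}{2} + \frac{1}{2}\right)^{3} e^{t}
M^(2)(t) = 2 \left(\frac{e^{t}}{2} + \frac{1}{2}\right)^{3} e^{t} + 3 \left(\frac{e^{t}}{2} + \frac{1}{2}\right)^{2} e^{2 t}
M^(2)(0) = 5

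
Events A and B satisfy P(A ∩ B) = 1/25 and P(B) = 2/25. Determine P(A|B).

P(A|B) = P(A ∩ B) / P(B)
= (1/25) / (2/25)
= 1/2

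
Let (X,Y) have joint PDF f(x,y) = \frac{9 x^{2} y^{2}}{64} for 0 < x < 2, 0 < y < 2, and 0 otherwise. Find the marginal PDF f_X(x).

f_X(x) = ∫_0^2 f(x,y) dy
= ∫_0^2 \frac{9 x^{2} y^{2}}{64} dy
= \frac{3 x^{2}}{8} for 0 < x < 2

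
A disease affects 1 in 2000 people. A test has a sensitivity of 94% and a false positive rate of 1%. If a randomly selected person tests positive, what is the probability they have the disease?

Let D = the rare event, + = positive/flagged.
P(D) = 1/2000
P(+|D) = 94/100 = 47/50
P(+|D') = 1/100
P(+) = P(+|D)P(D) + P(+|D')P(D')
     = \frac{47}{50} × \frac{1}{2000} + \frac{1}{100} × \frac{1999}{2000}
     = \frac{2093}{200000}
P(D|+) = P(+|D)P(D)/P(+) = \frac{94}{2093}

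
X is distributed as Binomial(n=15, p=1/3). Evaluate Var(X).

For X ~ Binomial(n=15, p=1/3):
Var(X) = \frac{10}{3}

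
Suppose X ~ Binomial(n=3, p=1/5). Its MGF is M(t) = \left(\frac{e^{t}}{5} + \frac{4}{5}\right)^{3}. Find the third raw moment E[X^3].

To find E[X^3], compute M^(3)(0):
M^(1)(t) = \frac{3 \left(\frac{e^{t}}{5} + \frac{4}{5}\right)^{2} e^{t}}{5}
M^(2)(t) = \frac{3 \left(\frac{e^{t}}{5} + \frac{4}{5}\right)^{2} e^{t}}{5} + \frac{6 \left(\frac{e^{t}}{5} + \frac{4}{5}\right) e^{2 t}}{25}
M^(3)(t) = \frac{3 \left(\frac{e^{t}}{5} + \frac{4}{5}\right)^{2} e^{t}}{5} + \frac{18 \left(\frac{e^{t}}{5} + \frac{4}{5}\right) e^{2 t}}{25} + \frac{6 e^{3 t}}{125}
M^(3)(0) = \frac{171}{125}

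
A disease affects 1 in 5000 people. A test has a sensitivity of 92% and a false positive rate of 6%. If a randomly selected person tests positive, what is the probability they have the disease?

Let D = the rare event, + = positive/flagged.
P(D) = 1/5000
P(+|D) = 92/100 = 23/25
P(+|D') = 6/100 = 3/50
P(+) = P(+|D)P(D) + P(+|D')P(D')
     = \frac{23}{25} × \frac{1}{5000} + \frac{3}{50} × \frac{4999}{5000}
     = \frac{15043}{250000}
P(D|+) = P(+|D)P(D)/P(+) = \frac{46}{15043}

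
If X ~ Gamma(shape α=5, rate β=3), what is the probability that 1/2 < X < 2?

P(1/2 < X < 2) = ∫_{1/2}^{2} f(x) dx
where f(x) = \frac{81 x^{4} e^{- 3 x}}{8}
= - \frac{115}{e^{6}} + \frac{563}{128 e^{\frac{3}{2}}}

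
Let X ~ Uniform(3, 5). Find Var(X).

For X ~ Uniform(3, 5):
Var(X) = \frac{1}{3}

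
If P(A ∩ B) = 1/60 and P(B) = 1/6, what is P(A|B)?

P(A|B) = P(A ∩ B) / P(B)
= (1/60) / (1/6)
= 1/10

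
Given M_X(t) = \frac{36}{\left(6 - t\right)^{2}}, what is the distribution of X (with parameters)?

The MGF M(t) = \frac{36}{\left(6 - t\right)^{2}} is the standard form for the Gamma distribution.
Comparing with the known MGF formula identifies: Gamma(shape α=2, rate β=6)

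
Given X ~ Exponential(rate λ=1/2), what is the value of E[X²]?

Using the identity E[X²] = Var(X) + (E[X])²:
E[X] = 2
Var(X) = 4
E[X²] = 4 + (2)²
= 8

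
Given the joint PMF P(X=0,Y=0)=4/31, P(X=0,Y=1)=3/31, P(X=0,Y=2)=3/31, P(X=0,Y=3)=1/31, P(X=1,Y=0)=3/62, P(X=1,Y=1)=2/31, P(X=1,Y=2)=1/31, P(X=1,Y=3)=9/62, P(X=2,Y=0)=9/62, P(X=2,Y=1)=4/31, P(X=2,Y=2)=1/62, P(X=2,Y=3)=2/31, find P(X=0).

P(X=0) = P(X=0,Y=0) + P(X=0,Y=1) + P(X=0,Y=2) + P(X=0,Y=3)
= 4/31 + 3/31 + 3/31 + 1/31
= 11/31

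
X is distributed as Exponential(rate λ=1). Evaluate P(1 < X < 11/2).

P(1 < X < 11/2) = ∫_{1}^{11/2} f(x) dx
where f(x) = e^{- x}
= - \frac{1}{e^{\frac{11}{2}}} + e^{-1}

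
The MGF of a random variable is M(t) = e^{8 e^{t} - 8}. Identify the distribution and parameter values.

The MGF M(t) = e^{8 e^{t} - 8} is the standard form for the Poisson distribution.
Comparing with the known MGF formula identifies: Poisson(λ=8)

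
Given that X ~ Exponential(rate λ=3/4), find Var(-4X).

For X ~ Exponential(rate λ=3/4):
Var(X) = \frac{16}{9}
Var(-4X) = (-4)² × Var(X) = 16 × \frac{16}{9} = \frac{256}{9}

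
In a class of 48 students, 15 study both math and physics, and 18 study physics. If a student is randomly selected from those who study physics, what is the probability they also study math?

P(A ∩ B) = 15/48 = 5/16
P(B) = 18/48 = 3/8
P(A|B) = P(A ∩ B) / P(B) = (5/16) / (3/8) = 5/6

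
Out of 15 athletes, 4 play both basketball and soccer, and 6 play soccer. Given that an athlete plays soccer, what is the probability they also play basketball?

P(A ∩ B) = 4/15
P(B) = 6/15 = 2/5
P(A|B) = P(A ∩ B) / P(B) = (4/15) / (2/5) = 2/3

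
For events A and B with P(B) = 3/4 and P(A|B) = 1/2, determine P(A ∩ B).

By definition, P(A|B) = P(A ∩ B) / P(B)
So P(A ∩ B) = P(A|B) × P(B)
= 1/2 × 3/4
= 3/8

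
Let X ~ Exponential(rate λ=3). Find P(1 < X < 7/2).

P(1 < X < 7/2) = ∫_{1}^{7/2} f(x) dx
where f(x) = 3 e^{- 3 x}
= - \frac{1}{e^{\frac{21}{2}}} + e^{-3}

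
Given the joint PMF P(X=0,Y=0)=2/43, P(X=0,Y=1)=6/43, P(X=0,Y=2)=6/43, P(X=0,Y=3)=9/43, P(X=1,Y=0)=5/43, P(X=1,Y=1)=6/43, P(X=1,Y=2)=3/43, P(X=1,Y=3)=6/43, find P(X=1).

P(X=1) = P(X=1,Y=0) + P(X=1,Y=1) + P(X=1,Y=2) + P(X=1,Y=3)
= 5/43 + 6/43 + 3/43 + 6/43
= 20/43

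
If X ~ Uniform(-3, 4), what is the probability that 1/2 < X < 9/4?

P(1/2 < X < 9/4) = ∫_{1/2}^{9/4} f(x) dx
where f(x) = \frac{1}{7}
= \frac{1}{4}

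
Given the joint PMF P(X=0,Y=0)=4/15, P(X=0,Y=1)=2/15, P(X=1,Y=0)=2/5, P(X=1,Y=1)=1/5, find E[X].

First find marginal of X:
P(X=0) = 2/5
P(X=1) = 3/5
E[X] = 0 × 2/5 + 1 × 3/5 = 3/5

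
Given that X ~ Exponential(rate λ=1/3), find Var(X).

For X ~ Exponential(rate λ=1/3):
Var(X) = 9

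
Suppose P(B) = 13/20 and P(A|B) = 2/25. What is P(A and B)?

By definition, P(A|B) = P(A ∩ B) / P(B)
So P(A ∩ B) = P(A|B) × P(B)
= 2/25 × 13/20
= 13/250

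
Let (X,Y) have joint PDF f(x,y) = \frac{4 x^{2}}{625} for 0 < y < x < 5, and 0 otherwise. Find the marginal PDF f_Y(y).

f_Y(y) = ∫_y^5 \frac{4 x^{2}}{625} dx = \frac{4}{15} - \frac{4 y^{3}}{1875}
for 0 < y < 5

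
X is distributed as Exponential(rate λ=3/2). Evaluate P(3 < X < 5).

P(3 < X < 5) = ∫_{3}^{5} f(x) dx
where f(x) = \frac{3 e^{- \frac{3 x}{2}}}{2}
= - \frac{1 - e^{3}}{e^{\frac{15}{2}}}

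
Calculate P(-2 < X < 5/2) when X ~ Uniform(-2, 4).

P(-2 < X < 5/2) = ∫_{-2}^{5/2} f(x) dx
where f(x) = \frac{1}{6}
= \frac{3}{4}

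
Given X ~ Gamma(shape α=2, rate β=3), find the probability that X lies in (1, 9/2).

P(1 < X < 9/2) = ∫_{1}^{9/2} f(x) dx
where f(x) = 9 x e^{- 3 x}
= - \frac{29}{2 e^{\frac{27}{2}}} + \frac{4}{e^{3}}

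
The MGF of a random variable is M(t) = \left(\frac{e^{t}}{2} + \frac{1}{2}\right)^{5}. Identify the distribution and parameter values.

The MGF M(t) = \left(\frac{e^{t}}{2} + \frac{1}{2}\right)^{5} is the standard form for the Binomial distribution.
Comparing with the known MGF formula identifies: Binomial(n=5, p=1/2)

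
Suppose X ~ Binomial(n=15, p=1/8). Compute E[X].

For X ~ Binomial(n=15, p=1/8), the expected value is:
E[X] = \frac{15}{8}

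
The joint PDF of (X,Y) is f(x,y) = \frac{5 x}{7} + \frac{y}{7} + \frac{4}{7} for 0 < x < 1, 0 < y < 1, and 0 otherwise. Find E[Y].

E[Y] = ∫_0^1 ∫_0^1 y × f(x,y) dx dy
= \frac{43}{84}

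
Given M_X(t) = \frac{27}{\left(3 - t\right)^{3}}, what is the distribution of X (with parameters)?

The MGF M(t) = \frac{27}{\left(3 - t\right)^{3}} is the standard form for the Gamma distribution.
Comparing with the known MGF formula identifies: Gamma(shape α=3, rate β=3)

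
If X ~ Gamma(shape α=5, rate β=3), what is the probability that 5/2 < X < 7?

P(5/2 < X < 7) = ∫_{5/2}^{7} f(x) dx
where f(x) = \frac{81 x^{4} e^{- 3 x}}{8}
= - \frac{79115}{8 e^{21}} + \frac{30563}{128 e^{\frac{15}{2}}}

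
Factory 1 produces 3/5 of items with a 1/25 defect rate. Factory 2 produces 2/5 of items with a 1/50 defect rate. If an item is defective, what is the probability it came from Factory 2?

Using Bayes' theorem:
P(F1) = 3/5, P(D|F1) = 1/25
P(F2) = 2/5, P(D|F2) = 1/50
P(D) = P(D|F1)P(F1) + P(D|F2)P(F2)
     = \frac{4}{125}
P(F2|D) = P(D|F2)P(F2) / P(D)
= \frac{1}{4}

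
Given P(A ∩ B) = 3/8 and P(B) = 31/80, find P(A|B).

P(A|B) = P(A ∩ B) / P(B)
= (3/8) / (31/80)
= 30/31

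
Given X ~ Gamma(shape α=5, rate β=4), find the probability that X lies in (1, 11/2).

P(1 < X < 11/2) = ∫_{1}^{11/2} f(x) dx
where f(x) = \frac{128 x^{4} e^{- 4 x}}{3}
= \frac{-35401 + 103 e^{18}}{3 e^{22}}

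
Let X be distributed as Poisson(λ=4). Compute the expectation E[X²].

Using the identity E[X²] = Var(X) + (E[X])²:
E[X] = 4
Var(X) = 4
E[X²] = 4 + (4)²
= 20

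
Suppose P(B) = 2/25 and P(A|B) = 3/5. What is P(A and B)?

By definition, P(A|B) = P(A ∩ B) / P(B)
So P(A ∩ B) = P(A|B) × P(B)
= 3/5 × 2/25
= 6/125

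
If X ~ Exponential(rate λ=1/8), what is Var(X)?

For X ~ Exponential(rate λ=1/8):
Var(X) = 64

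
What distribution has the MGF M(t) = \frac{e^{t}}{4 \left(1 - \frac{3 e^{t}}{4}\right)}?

The MGF M(t) = \frac{e^{t}}{4 \left(1 - \frac{3 e^{t}}{4}\right)} is the standard form for the Geometric distribution.
Comparing with the known MGF formula identifies: Geometric(p=1/4), X = trial number of first success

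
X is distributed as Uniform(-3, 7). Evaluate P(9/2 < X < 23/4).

P(9/2 < X < 23/4) = ∫_{9/2}^{23/4} f(x) dx
where f(x) = \frac{1}{10}
= \frac{1}{8}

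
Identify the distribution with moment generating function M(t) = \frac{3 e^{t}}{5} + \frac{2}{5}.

The MGF M(t) = \frac{3 e^{t}}{5} + \frac{2}{5} is the standard form for the Bernoulli distribution.
Comparing with the known MGF formula identifies: Bernoulli(p=3/5)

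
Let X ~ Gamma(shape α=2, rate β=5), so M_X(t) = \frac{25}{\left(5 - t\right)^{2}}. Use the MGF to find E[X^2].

To find E[X^2], compute M^(2)(0):
M^(1)(t) = \frac{50}{\left(5 - t\right)^{3}}
M^(2)(t) = \frac{150}{\left(5 - t\right)^{4}}
M^(2)(0) = \frac{6}{25}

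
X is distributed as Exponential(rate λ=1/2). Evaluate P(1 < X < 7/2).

P(1 < X < 7/2) = ∫_{1}^{7/2} f(x) dx
where f(x) = \frac{e^{- \frac{x}{2}}}{2}
= - \frac{1}{e^{\frac{7}{4}}} + e^{- \frac{1}{2}}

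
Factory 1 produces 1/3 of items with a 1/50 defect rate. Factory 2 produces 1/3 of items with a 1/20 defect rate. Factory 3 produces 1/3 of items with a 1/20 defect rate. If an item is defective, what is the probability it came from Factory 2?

Using Bayes' theorem:
P(F1) = 1/3, P(D|F1) = 1/50
P(F2) = 1/3, P(D|F2) = 1/20
P(F3) = 1/3, P(D|F3) = 1/20
P(D) = P(D|F1)P(F1) + P(D|F2)P(F2) + P(D|F3)P(F3)
     = \frac{1}{25}
P(F2|D) = P(D|F2)P(F2) / P(D)
= \frac{5}{12}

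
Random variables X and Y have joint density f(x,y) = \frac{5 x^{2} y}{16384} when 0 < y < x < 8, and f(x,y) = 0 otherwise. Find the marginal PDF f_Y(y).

f_Y(y) = ∫_y^8 \frac{5 x^{2} y}{16384} dx = \frac{5 y \left(512 - y^{3}\right)}{49152}
for 0 < y < 8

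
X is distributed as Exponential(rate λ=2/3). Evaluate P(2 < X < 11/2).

P(2 < X < 11/2) = ∫_{2}^{11/2} f(x) dx
where f(x) = \frac{2 e^{- \frac{2 x}{3}}}{3}
= - \frac{1 - e^{\frac{7}{3}}}{e^{\frac{11}{3}}}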